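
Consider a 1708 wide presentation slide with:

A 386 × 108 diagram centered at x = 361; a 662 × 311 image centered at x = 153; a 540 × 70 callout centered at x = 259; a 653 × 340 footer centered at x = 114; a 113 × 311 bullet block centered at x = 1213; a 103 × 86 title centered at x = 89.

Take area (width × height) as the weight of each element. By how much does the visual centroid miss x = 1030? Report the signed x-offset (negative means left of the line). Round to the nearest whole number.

Taking area as weight: diagram 386·108 = 41688, image 662·311 = 205882, callout 540·70 = 37800, footer 653·340 = 222020, bullet block 113·311 = 35143, title 103·86 = 8858. Sum 551391.
x-moment: 41688·361 + 205882·153 + 37800·259 + 222020·114 + 35143·1213 + 8858·89 = 125066615; centroid 125066615/551391 ≈ 226.82.
Difference: 226.82 − 1030 ≈ -803.18.

≈ -803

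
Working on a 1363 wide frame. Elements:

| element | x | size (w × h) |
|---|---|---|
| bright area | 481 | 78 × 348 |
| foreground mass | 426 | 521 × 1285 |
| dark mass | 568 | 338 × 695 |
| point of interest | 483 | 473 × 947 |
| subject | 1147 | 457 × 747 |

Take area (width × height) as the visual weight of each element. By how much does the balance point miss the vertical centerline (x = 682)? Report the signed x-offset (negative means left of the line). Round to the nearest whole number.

Areas: bright area 78·348 = 27144, foreground mass 521·1285 = 669485, dark mass 338·695 = 234910, point of interest 473·947 = 447931, subject 457·747 = 341379. Total weight = 1720849.
x-moment: 27144·481 + 669485·426 + 234910·568 + 447931·483 + 341379·1147 = 1039598140; centroid 1039598140/1720849 ≈ 604.12.
Against x = 682, that's 604.12 − 682 = -77.88.

≈ -78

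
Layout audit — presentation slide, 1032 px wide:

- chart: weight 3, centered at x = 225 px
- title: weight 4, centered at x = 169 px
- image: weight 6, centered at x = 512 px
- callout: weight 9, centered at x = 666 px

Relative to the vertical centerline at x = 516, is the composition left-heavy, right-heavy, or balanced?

Weights sum to 3 + 4 + 6 + 9 = 22.
x: (3·225 + 4·169 + 6·512 + 9·666) / 22 = 10417 / 22 ≈ 473.50
473.5 lies left of the midline 516, so the layout is left-heavy.

left-heavy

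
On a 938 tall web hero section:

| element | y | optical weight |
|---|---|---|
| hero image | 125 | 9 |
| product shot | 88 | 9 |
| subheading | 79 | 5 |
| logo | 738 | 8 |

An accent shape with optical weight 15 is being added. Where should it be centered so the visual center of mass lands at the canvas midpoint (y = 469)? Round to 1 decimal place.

After adding the accent shape, total weight = 9 + 9 + 5 + 8 + 15 = 46.
Along y: (8216 + 15·y) / 46 = 469 (existing moment 9·125 + 9·88 + 5·79 + 8·738 = 8216) ⇒ y = (21574 − 8216) / 15 ≈ 890.53.

y ≈ 890.5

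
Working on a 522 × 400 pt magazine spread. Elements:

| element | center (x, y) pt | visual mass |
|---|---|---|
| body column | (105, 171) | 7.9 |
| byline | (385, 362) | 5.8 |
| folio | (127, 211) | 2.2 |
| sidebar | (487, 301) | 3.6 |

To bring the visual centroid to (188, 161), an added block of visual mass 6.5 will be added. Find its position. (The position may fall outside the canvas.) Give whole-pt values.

(-32, -125)

New total weight: (7.9 + 5.8 + 2.2 + 3.6) + 6.5 = 26.0.
x: need Σw·x = 26.0·188 = 4888.0. Existing = 7.9·105 + 5.8·385 + 2.2·127 + 3.6·487 = 5095.1. Remainder -207.1 / 6.5 ≈ -31.86.
y: need Σw·y = 26.0·161 = 4186.0. Existing = 7.9·171 + 5.8·362 + 2.2·211 + 3.6·301 = 4998.3. Remainder -812.3 / 6.5 ≈ -124.97.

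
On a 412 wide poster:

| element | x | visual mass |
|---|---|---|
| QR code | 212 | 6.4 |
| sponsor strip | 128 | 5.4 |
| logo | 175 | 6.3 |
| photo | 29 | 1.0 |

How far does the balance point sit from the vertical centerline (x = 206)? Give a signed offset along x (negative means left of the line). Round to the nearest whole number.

≈ -40

Σw = 6.4 + 5.4 + 6.3 + 1.0 = 19.1.
x-moment: 6.4·212 + 5.4·128 + 6.3·175 + 1.0·29 = 3179.5; centroid 3179.5/19.1 ≈ 166.47.
Offset from x = 206: 166.47 − 206 ≈ -39.53.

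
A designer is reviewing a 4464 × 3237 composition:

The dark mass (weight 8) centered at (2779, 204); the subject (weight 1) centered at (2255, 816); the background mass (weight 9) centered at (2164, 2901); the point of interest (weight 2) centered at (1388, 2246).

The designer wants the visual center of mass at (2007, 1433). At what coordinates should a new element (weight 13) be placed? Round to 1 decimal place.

After adding the new element, total weight = 8 + 1 + 9 + 2 + 13 = 33.
Along x: (46739 + 13·x) / 33 = 2007 (existing moment 8·2779 + 1·2255 + 9·2164 + 2·1388 = 46739) ⇒ x = (66231 − 46739) / 13 ≈ 1499.38.
Along y: (33049 + 13·y) / 33 = 1433 (existing moment 8·204 + 1·816 + 9·2901 + 2·2246 = 33049) ⇒ y = (47289 − 33049) / 13 ≈ 1095.38.

(1499.4, 1095.4)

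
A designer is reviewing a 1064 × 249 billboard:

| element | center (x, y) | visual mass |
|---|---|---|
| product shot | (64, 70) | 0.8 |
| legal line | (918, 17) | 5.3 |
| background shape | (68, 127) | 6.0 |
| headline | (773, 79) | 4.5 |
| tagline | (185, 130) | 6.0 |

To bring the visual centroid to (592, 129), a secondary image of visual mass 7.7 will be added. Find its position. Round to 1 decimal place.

(1042.1, 242.2)

New total weight: (0.8 + 5.3 + 6.0 + 4.5 + 6.0) + 7.7 = 30.3.
x: target moment 30.3×592 = 17937.6; current 0.8·64 + 5.3·918 + 6.0·68 + 4.5·773 + 6.0·185 = 9913.1; the secondary image supplies 8024.5, so x = 8024.5/7.7 ≈ 1042.14.
y: target moment 30.3×129 = 3908.7; current 0.8·70 + 5.3·17 + 6.0·127 + 4.5·79 + 6.0·130 = 2043.6; the secondary image supplies 1865.1, so y = 1865.1/7.7 ≈ 242.22.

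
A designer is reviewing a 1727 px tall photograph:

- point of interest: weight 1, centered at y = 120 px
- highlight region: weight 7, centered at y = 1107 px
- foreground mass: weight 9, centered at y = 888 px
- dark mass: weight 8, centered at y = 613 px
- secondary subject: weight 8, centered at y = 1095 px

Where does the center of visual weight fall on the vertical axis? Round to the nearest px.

Total weight = 1 + 7 + 9 + 8 + 8 = 33.
y-moment: 1·120 + 7·1107 + 9·888 + 8·613 + 8·1095 = 29525; centroid 29525/33 ≈ 894.70.

y ≈ 895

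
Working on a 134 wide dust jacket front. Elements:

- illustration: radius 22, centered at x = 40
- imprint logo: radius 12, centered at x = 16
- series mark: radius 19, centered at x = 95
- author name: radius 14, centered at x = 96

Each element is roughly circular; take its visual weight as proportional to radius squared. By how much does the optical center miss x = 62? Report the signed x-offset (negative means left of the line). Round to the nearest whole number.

r² weights: illustration 22² = 484, imprint logo 12² = 144, series mark 19² = 361, author name 14² = 196. Total = 1185.
x: (484·40 + 144·16 + 361·95 + 196·96) / 1185 = 74775 / 1185 ≈ 63.10
Offset from x = 62: 63.10 − 62 ≈ 1.10.

≈ 1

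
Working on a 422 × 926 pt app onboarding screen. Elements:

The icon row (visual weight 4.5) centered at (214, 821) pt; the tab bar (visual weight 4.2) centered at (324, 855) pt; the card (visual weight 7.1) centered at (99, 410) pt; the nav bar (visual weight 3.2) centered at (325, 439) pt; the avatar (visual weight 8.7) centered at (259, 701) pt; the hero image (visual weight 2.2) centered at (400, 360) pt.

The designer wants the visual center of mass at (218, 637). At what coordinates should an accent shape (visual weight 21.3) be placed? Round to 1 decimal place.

(186.0, 663.0)

After adding the accent shape, total weight = 4.5 + 4.2 + 7.1 + 3.2 + 8.7 + 2.2 + 21.3 = 51.2.
x: need Σw·x = 51.2·218 = 11161.6. Existing = 4.5·214 + 4.2·324 + 7.1·99 + 3.2·325 + 8.7·259 + 2.2·400 = 7200.0. Remainder 3961.6 / 21.3 ≈ 185.99.
y: need Σw·y = 51.2·637 = 32614.4. Existing = 4.5·821 + 4.2·855 + 7.1·410 + 3.2·439 + 8.7·701 + 2.2·360 = 18492.0. Remainder 14122.4 / 21.3 ≈ 663.02.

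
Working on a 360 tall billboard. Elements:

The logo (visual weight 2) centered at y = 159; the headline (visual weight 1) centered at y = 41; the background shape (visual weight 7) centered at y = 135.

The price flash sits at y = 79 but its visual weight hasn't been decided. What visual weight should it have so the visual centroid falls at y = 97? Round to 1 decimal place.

Fixed elements: Σw = 2 + 1 + 7 = 10, Σw·y = 2·159 + 1·41 + 7·135 = 1304.
For the centroid to hit 97: (1304 + w·79) / (10 + w) = 97.
So w = (97·10 − 1304)/(79 − 97) = -334/-18 ≈ 18.56.

w ≈ 18.6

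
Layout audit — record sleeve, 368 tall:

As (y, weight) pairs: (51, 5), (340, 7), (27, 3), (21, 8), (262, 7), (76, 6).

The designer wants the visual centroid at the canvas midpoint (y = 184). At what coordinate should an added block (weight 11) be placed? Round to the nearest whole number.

y ≈ 316

With the added block, Σw becomes 5 + 7 + 3 + 8 + 7 + 6 + 11 = 47.
Along y: (5174 + 11·y) / 47 = 184 (existing moment 5·51 + 7·340 + 3·27 + 8·21 + 7·262 + 6·76 = 5174) ⇒ y = (8648 − 5174) / 11 ≈ 315.82.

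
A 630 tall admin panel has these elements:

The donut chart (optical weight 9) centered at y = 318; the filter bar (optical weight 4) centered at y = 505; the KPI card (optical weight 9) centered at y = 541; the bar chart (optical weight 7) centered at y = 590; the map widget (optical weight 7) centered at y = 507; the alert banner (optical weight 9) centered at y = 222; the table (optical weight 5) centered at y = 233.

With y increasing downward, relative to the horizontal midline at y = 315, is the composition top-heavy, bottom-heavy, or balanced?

bottom-heavy

Σw = 9 + 4 + 9 + 7 + 7 + 9 + 5 = 50.
y: moment 20593 / weight 50 ≈ 411.86
411.9 lies below (larger y than) the midline 315, so the layout is bottom-heavy.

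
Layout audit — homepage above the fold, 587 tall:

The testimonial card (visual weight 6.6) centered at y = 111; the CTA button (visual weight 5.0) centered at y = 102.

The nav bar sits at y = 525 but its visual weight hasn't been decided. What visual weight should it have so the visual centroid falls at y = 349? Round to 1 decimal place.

Known weights sum to 6.6 + 5.0 = 11.6; their moment is 6.6·111 + 5.0·102 = 1242.6.
Balance at y = 349 requires (1242.6 + w·525) / (11.6 + w) = 349.
Rearranging, w·(525 − 349) = 349·11.6 − 1242.6 = 2805.8, so w ≈ 2805.8/176 = 15.94.

w ≈ 15.9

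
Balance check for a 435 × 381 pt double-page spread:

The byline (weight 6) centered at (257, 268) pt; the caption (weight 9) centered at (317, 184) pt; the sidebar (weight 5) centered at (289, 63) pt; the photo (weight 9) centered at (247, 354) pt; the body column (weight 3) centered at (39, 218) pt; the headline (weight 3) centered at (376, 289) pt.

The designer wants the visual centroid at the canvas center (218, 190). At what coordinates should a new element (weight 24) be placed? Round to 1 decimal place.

New total weight: (6 + 9 + 5 + 9 + 3 + 3) + 24 = 59.
x: target moment 59×218 = 12862; current 6·257 + 9·317 + 5·289 + 9·247 + 3·39 + 3·376 = 9308; the new element supplies 3554, so x = 3554/24 ≈ 148.08.
y: target moment 59×190 = 11210; current 6·268 + 9·184 + 5·63 + 9·354 + 3·218 + 3·289 = 8286; the new element supplies 2924, so y = 2924/24 ≈ 121.83.

(148.1, 121.8)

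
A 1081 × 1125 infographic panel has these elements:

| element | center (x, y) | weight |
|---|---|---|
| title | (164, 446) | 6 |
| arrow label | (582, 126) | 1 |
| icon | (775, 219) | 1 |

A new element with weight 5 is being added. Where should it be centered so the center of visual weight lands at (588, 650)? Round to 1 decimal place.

With the new element, Σw becomes 6 + 1 + 1 + 5 = 13.
Along x: (2341 + 5·x) / 13 = 588 (existing moment 6·164 + 1·582 + 1·775 = 2341) ⇒ x = (7644 − 2341) / 5 ≈ 1060.60.
Along y: (3021 + 5·y) / 13 = 650 (existing moment 6·446 + 1·126 + 1·219 = 3021) ⇒ y = (8450 − 3021) / 5 ≈ 1085.80.

(1060.6, 1085.8)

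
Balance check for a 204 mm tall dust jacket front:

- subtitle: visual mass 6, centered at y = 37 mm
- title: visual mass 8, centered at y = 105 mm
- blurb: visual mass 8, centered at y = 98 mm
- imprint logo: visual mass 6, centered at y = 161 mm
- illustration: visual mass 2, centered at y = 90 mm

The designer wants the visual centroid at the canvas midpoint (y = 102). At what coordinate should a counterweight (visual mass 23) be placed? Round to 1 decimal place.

With the counterweight, Σw becomes 6 + 8 + 8 + 6 + 2 + 23 = 53.
y: need Σw·y = 53·102 = 5406. Existing = 6·37 + 8·105 + 8·98 + 6·161 + 2·90 = 2992. Remainder 2414 / 23 ≈ 104.96.

y ≈ 105.0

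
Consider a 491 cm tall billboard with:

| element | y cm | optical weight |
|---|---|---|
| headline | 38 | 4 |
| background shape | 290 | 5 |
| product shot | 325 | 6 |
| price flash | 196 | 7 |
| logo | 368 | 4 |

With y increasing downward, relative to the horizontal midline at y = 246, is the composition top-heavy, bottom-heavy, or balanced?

Σw = 4 + 5 + 6 + 7 + 4 = 26.
Σw·y = 4·38 + 5·290 + 6·325 + 7·196 + 4·368 = 6396, so ȳ = 6396/26 ≈ 246.00.
That equals the midline 246 — balanced.

balanced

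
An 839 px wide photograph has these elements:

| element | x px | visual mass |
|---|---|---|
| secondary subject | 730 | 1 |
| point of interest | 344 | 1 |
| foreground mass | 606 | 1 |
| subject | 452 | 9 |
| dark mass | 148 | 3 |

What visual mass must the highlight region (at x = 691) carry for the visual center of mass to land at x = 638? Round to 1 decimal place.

Existing Σw = 15 (1 + 1 + 1 + 9 + 3); existing moment 1·730 + 1·344 + 1·606 + 9·452 + 3·148 = 6192.
For the centroid to hit 638: (6192 + w·691) / (15 + w) = 638.
Solving: w = (638·15 − 6192) / (691 − 638) = 3378 / 53 ≈ 63.74.

w ≈ 63.7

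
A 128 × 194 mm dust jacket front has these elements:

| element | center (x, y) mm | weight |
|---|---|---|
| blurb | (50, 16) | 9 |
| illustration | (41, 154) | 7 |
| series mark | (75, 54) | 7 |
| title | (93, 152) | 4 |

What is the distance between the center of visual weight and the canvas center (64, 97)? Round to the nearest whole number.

Weights sum to 9 + 7 + 7 + 4 = 27.
x: (9·50 + 7·41 + 7·75 + 4·93) / 27 = 1634 / 27 ≈ 60.52
y: (9·16 + 7·154 + 7·54 + 4·152) / 27 = 2208 / 27 ≈ 81.78
Relative to (64, 97): Δ = (-3.48, -15.22); |Δ| = √(-3.48² + -15.22²) ≈ 15.62.

≈ 16 mm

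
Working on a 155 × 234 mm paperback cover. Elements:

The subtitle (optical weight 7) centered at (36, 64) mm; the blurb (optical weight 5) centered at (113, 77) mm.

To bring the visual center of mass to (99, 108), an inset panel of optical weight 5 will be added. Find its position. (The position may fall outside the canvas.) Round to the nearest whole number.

After adding the inset panel, total weight = 7 + 5 + 5 = 17.
x: target moment 17×99 = 1683; current 7·36 + 5·113 = 817; the inset panel supplies 866, so x = 866/5 ≈ 173.20.
y: target moment 17×108 = 1836; current 7·64 + 5·77 = 833; the inset panel supplies 1003, so y = 1003/5 ≈ 200.60.

(173, 201)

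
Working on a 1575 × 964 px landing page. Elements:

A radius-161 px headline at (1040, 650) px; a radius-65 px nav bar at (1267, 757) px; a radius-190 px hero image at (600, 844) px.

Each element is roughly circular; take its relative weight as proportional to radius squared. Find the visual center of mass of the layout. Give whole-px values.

(815, 763)

r² weights: headline 161² = 25921, nav bar 65² = 4225, hero image 190² = 36100. Total = 66246.
x-moment: 25921·1040 + 4225·1267 + 36100·600 = 53970915; centroid 53970915/66246 ≈ 814.70.
y-moment: 25921·650 + 4225·757 + 36100·844 = 50515375; centroid 50515375/66246 ≈ 762.54.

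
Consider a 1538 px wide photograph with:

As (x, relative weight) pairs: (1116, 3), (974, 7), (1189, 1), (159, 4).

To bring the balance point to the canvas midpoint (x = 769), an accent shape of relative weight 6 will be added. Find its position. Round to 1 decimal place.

x ≈ 693.0

New total weight: (3 + 7 + 1 + 4) + 6 = 21.
x: need Σw·x = 21·769 = 16149. Existing = 3·1116 + 7·974 + 1·1189 + 4·159 = 11991. Remainder 4158 / 6 ≈ 693.00.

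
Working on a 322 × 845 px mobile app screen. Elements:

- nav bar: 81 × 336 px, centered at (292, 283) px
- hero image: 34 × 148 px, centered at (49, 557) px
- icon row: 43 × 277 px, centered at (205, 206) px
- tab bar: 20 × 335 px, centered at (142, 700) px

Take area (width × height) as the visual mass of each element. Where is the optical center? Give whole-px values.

(228, 347)

Areas: nav bar 81·336 = 27216, hero image 34·148 = 5032, icon row 43·277 = 11911, tab bar 20·335 = 6700. Total weight = 50859.
Σw·x = 27216·292 + 5032·49 + 11911·205 + 6700·142 = 11586795, so x̄ = 11586795/50859 ≈ 227.82.
Σw·y = 27216·283 + 5032·557 + 11911·206 + 6700·700 = 17648618, so ȳ = 17648618/50859 ≈ 347.01.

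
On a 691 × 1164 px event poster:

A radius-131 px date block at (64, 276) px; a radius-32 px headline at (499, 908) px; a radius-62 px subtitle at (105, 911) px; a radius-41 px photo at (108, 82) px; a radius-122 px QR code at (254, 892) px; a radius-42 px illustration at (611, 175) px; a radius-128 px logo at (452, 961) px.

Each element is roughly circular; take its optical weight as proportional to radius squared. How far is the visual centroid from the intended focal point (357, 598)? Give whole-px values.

≈ 132 px

Weights ∝ r²: date block 131² = 17161, headline 32² = 1024, subtitle 62² = 3844, photo 41² = 1681, QR code 122² = 14884, illustration 42² = 1764, logo 128² = 16384; Σw = 56742.
x: moment 14458356 / weight 56742 ≈ 254.81
Σw·y = 38636206; ȳ = 38636206/56742 ≈ 680.91.
From (357, 598): dx = -102.19, dy = 82.91, so the distance is √(dx²+dy²) ≈ 131.59.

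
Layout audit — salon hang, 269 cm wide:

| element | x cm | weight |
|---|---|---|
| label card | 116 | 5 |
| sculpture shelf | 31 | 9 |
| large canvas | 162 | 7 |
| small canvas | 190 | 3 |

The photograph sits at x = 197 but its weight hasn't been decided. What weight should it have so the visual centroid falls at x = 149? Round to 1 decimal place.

Known weights sum to 5 + 9 + 7 + 3 = 24; their moment is 5·116 + 9·31 + 7·162 + 3·190 = 2563.
Set Σw·x/Σw = 149: (2563 + 197w) = 149·(24 + w).
Solving: w = (149·24 − 2563) / (197 − 149) = 1013 / 48 ≈ 21.10.

w ≈ 21.1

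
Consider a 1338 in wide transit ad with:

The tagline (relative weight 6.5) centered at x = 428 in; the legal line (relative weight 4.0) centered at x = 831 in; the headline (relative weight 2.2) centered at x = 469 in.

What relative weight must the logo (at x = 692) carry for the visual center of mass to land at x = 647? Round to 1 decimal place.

Known weights sum to 6.5 + 4.0 + 2.2 = 12.7; their moment is 6.5·428 + 4.0·831 + 2.2·469 = 7137.8.
Balance at x = 647 requires (7137.8 + w·692) / (12.7 + w) = 647.
So w = (647·12.7 − 7137.8)/(692 − 647) = 1079.1/45 ≈ 23.98.

w ≈ 24.0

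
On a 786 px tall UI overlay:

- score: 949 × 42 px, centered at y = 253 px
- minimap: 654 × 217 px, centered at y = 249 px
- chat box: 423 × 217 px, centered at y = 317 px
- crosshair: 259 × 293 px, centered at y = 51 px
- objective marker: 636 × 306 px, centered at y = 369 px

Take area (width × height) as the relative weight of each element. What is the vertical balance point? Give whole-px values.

Taking area as weight: score 949·42 = 39858, minimap 654·217 = 141918, chat box 423·217 = 91791, crosshair 259·293 = 75887, objective marker 636·306 = 194616. Sum 544070.
y: (39858·253 + 141918·249 + 91791·317 + 75887·51 + 194616·369) / 544070 = 150202944 / 544070 ≈ 276.07

y ≈ 276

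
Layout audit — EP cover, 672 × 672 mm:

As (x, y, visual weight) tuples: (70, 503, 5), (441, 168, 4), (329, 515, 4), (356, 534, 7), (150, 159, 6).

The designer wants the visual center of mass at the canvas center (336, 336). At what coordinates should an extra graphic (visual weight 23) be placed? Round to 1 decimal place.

With the extra graphic, Σw becomes 5 + 4 + 4 + 7 + 6 + 23 = 49.
x: need Σw·x = 49·336 = 16464. Existing = 5·70 + 4·441 + 4·329 + 7·356 + 6·150 = 6822. Remainder 9642 / 23 ≈ 419.22.
y: need Σw·y = 49·336 = 16464. Existing = 5·503 + 4·168 + 4·515 + 7·534 + 6·159 = 9939. Remainder 6525 / 23 ≈ 283.70.

(419.2, 283.7)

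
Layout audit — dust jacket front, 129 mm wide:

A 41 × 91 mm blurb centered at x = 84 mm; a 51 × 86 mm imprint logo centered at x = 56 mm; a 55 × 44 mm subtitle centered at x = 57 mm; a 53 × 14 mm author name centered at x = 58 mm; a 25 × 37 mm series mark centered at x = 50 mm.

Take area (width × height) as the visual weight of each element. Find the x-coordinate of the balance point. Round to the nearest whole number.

x ≈ 64

Areas → weights: blurb 41·91 = 3731, imprint logo 51·86 = 4386, subtitle 55·44 = 2420, author name 53·14 = 742, series mark 25·37 = 925; Σw = 12204.
x-moment: 3731·84 + 4386·56 + 2420·57 + 742·58 + 925·50 = 786246; centroid 786246/12204 ≈ 64.43.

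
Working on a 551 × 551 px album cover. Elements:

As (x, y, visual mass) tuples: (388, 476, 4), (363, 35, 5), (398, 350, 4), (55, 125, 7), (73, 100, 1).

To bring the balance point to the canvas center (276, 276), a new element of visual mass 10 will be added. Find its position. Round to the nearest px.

With the new element, Σw becomes 4 + 5 + 4 + 7 + 1 + 10 = 31.
x: need Σw·x = 31·276 = 8556. Existing = 4·388 + 5·363 + 4·398 + 7·55 + 1·73 = 5417. Remainder 3139 / 10 ≈ 313.90.
y: need Σw·y = 31·276 = 8556. Existing = 4·476 + 5·35 + 4·350 + 7·125 + 1·100 = 4454. Remainder 4102 / 10 ≈ 410.20.

(314, 410)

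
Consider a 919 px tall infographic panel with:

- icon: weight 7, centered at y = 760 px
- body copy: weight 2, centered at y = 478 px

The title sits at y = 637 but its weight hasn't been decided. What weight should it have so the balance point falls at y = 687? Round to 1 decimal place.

Existing Σw = 9 (7 + 2); existing moment 7·760 + 2·478 = 6276.
Balance at y = 687 requires (6276 + w·637) / (9 + w) = 687.
Solving: w = (687·9 − 6276) / (637 − 687) = -93 / -50 ≈ 1.86.

w ≈ 1.9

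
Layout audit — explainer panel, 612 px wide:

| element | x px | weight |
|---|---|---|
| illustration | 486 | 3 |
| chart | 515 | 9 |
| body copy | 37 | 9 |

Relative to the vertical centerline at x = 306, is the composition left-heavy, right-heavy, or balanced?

Σw = 3 + 9 + 9 = 21.
Σw·x = 3·486 + 9·515 + 9·37 = 6426, so x̄ = 6426/21 ≈ 306.00.
That equals the midline 306 — balanced.

balanced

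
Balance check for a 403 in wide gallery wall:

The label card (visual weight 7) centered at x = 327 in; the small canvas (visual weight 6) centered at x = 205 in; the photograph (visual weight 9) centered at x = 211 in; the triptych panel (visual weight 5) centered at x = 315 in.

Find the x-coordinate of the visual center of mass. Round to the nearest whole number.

x ≈ 259

Total weight = 7 + 6 + 9 + 5 = 27.
Σw·x = 7·327 + 6·205 + 9·211 + 5·315 = 6993, so x̄ = 6993/27 ≈ 259.00.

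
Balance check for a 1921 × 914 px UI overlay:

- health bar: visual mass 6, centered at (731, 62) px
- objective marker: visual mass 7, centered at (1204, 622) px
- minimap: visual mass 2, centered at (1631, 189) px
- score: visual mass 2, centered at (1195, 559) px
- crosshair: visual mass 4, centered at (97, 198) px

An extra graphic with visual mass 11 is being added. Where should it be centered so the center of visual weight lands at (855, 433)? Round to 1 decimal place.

(773.3, 622.0)

With the extra graphic, Σw becomes 6 + 7 + 2 + 2 + 4 + 11 = 32.
x: target moment 32×855 = 27360; current 6·731 + 7·1204 + 2·1631 + 2·1195 + 4·97 = 18854; the extra graphic supplies 8506, so x = 8506/11 ≈ 773.27.
y: target moment 32×433 = 13856; current 6·62 + 7·622 + 2·189 + 2·559 + 4·198 = 7014; the extra graphic supplies 6842, so y = 6842/11 ≈ 622.00.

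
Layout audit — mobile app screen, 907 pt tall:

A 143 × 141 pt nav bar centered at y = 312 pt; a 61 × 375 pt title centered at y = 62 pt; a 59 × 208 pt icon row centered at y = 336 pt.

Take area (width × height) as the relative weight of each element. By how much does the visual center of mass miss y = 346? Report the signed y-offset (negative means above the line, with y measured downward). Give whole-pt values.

Areas → weights: nav bar 143·141 = 20163, title 61·375 = 22875, icon row 59·208 = 12272; Σw = 55310.
y: (20163·312 + 22875·62 + 12272·336) / 55310 = 11832498 / 55310 ≈ 213.93
Offset from y = 346: 213.93 − 346 ≈ -132.07.

≈ -132 pt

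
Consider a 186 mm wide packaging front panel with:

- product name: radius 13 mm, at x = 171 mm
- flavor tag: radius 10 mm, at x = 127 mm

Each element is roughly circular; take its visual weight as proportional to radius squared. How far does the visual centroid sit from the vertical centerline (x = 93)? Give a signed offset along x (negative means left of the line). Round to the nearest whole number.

≈ 62 mm

r² weights: product name 13² = 169, flavor tag 10² = 100. Total = 269.
x-moment: 169·171 + 100·127 = 41599; centroid 41599/269 ≈ 154.64.
Against x = 93, that's 154.64 − 93 = 61.64.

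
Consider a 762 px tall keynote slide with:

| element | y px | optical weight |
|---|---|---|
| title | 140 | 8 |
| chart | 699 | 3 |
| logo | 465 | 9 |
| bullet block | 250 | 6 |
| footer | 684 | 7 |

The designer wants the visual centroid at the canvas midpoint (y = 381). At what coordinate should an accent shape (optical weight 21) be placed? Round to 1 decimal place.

New total weight: (8 + 3 + 9 + 6 + 7) + 21 = 54.
Along y: (13690 + 21·y) / 54 = 381 (existing moment 8·140 + 3·699 + 9·465 + 6·250 + 7·684 = 13690) ⇒ y = (20574 − 13690) / 21 ≈ 327.81.

y ≈ 327.8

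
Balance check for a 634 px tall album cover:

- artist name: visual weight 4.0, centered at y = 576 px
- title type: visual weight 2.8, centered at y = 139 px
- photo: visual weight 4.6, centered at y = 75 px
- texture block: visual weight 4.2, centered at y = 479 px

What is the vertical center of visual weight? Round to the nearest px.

Weights sum to 4.0 + 2.8 + 4.6 + 4.2 = 15.6.
Σw·y = 4.0·576 + 2.8·139 + 4.6·75 + 4.2·479 = 5050.0, so ȳ = 5050.0/15.6 ≈ 323.72.

y ≈ 324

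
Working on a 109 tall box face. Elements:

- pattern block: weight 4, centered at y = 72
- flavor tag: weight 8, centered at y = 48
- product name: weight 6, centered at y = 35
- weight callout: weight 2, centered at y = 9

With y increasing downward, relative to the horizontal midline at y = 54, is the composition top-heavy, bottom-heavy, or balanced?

Total weight = 4 + 8 + 6 + 2 = 20.
y: (4·72 + 8·48 + 6·35 + 2·9) / 20 = 900 / 20 ≈ 45.00
Since 45.0 is above (smaller y than) 54, the composition reads top-heavy.

top-heavy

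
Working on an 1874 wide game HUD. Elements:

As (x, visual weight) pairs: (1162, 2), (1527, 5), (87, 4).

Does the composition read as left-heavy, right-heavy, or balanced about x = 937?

Weights sum to 2 + 5 + 4 = 11.
x: (2·1162 + 5·1527 + 4·87) / 11 = 10307 / 11 ≈ 937.00
937.00 = 937 exactly: balanced.

balanced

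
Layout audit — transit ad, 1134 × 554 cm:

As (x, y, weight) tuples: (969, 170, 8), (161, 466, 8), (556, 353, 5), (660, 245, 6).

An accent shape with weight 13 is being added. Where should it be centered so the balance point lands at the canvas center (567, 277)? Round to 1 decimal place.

With the accent shape, Σw becomes 8 + 8 + 5 + 6 + 13 = 40.
x: need Σw·x = 40·567 = 22680. Existing = 8·969 + 8·161 + 5·556 + 6·660 = 15780. Remainder 6900 / 13 ≈ 530.77.
y: need Σw·y = 40·277 = 11080. Existing = 8·170 + 8·466 + 5·353 + 6·245 = 8323. Remainder 2757 / 13 ≈ 212.08.

(530.8, 212.1)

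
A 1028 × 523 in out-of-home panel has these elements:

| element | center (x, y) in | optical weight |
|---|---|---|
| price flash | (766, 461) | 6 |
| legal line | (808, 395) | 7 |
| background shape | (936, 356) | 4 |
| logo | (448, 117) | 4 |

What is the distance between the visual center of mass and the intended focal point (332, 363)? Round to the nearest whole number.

≈ 420 in

Weights sum to 6 + 7 + 4 + 4 = 21.
x: (6·766 + 7·808 + 4·936 + 4·448) / 21 = 15788 / 21 ≈ 751.81
y: (6·461 + 7·395 + 4·356 + 4·117) / 21 = 7423 / 21 ≈ 353.48
Offset from (332, 363): Δx ≈ 419.81, Δy ≈ -9.52; distance = √(Δx² + Δy²) ≈ 419.92.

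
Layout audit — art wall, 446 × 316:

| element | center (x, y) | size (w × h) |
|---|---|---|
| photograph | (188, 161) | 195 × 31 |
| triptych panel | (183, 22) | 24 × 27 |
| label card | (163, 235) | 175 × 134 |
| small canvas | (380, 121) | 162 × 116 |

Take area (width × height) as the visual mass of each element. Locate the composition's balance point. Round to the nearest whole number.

Areas → weights: photograph 195·31 = 6045, triptych panel 24·27 = 648, label card 175·134 = 23450, small canvas 162·116 = 18792; Σw = 48935.
x: (6045·188 + 648·183 + 23450·163 + 18792·380) / 48935 = 12218354 / 48935 ≈ 249.69
y: (6045·161 + 648·22 + 23450·235 + 18792·121) / 48935 = 8772083 / 48935 ≈ 179.26

(250, 179)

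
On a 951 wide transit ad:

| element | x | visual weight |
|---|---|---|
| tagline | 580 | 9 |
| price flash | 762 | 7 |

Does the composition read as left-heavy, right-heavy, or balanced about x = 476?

Total weight = 9 + 7 = 16.
x: (9·580 + 7·762) / 16 = 10554 / 16 ≈ 659.62
659.6 vs midline 476 → right-heavy.

right-heavy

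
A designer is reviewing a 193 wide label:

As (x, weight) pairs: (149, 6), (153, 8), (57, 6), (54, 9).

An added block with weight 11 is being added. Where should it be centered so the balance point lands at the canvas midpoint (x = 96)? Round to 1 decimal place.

With the added block, Σw becomes 6 + 8 + 6 + 9 + 11 = 40.
x: need Σw·x = 40·96 = 3840. Existing = 6·149 + 8·153 + 6·57 + 9·54 = 2946. Remainder 894 / 11 ≈ 81.27.

x ≈ 81.3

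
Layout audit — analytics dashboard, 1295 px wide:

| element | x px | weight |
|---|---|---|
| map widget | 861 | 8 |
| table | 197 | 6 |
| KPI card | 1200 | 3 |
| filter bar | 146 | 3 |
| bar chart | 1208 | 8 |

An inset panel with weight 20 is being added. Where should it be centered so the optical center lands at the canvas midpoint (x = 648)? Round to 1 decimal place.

With the inset panel, Σw becomes 8 + 6 + 3 + 3 + 8 + 20 = 48.
x: need Σw·x = 48·648 = 31104. Existing = 8·861 + 6·197 + 3·1200 + 3·146 + 8·1208 = 21772. Remainder 9332 / 20 ≈ 466.60.

x ≈ 466.6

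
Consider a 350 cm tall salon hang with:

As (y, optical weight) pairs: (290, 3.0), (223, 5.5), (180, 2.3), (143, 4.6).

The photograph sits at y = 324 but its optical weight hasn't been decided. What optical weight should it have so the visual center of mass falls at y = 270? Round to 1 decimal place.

Known weights sum to 3.0 + 5.5 + 2.3 + 4.6 = 15.4; their moment is 3.0·290 + 5.5·223 + 2.3·180 + 4.6·143 = 3168.3.
Balance at y = 270 requires (3168.3 + w·324) / (15.4 + w) = 270.
Solving: w = (270·15.4 − 3168.3) / (324 − 270) = 989.7 / 54 ≈ 18.33.

w ≈ 18.3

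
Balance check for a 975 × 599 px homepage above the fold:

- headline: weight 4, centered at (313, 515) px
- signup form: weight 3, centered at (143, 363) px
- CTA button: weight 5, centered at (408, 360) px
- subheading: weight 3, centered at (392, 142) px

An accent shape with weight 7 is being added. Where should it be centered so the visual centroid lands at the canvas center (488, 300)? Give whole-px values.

With the accent shape, Σw becomes 4 + 3 + 5 + 3 + 7 = 22.
x: target moment 22×488 = 10736; current 4·313 + 3·143 + 5·408 + 3·392 = 4897; the accent shape supplies 5839, so x = 5839/7 ≈ 834.14.
y: target moment 22×300 = 6600; current 4·515 + 3·363 + 5·360 + 3·142 = 5375; the accent shape supplies 1225, so y = 1225/7 ≈ 175.00.

(834, 175)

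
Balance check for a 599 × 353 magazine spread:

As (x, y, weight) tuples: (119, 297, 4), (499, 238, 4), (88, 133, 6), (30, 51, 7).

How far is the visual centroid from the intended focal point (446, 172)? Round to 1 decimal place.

Total weight = 4 + 4 + 6 + 7 = 21.
Σw·x = 4·119 + 4·499 + 6·88 + 7·30 = 3210, so x̄ = 3210/21 ≈ 152.86.
Σw·y = 4·297 + 4·238 + 6·133 + 7·51 = 3295, so ȳ = 3295/21 ≈ 156.90.
Offset from (446, 172): Δx ≈ -293.14, Δy ≈ -15.10; distance = √(Δx² + Δy²) ≈ 293.53.

≈ 293.5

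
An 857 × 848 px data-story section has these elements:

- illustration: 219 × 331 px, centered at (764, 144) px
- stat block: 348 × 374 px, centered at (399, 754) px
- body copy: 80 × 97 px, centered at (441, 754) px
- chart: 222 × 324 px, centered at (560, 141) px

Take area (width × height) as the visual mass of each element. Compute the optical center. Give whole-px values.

Areas: illustration 219·331 = 72489, stat block 348·374 = 130152, body copy 80·97 = 7760, chart 222·324 = 71928. Total weight = 282329.
x: (72489·764 + 130152·399 + 7760·441 + 71928·560) / 282329 = 151014084 / 282329 ≈ 534.89
y: (72489·144 + 130152·754 + 7760·754 + 71928·141) / 282329 = 124565912 / 282329 ≈ 441.21

(535, 441)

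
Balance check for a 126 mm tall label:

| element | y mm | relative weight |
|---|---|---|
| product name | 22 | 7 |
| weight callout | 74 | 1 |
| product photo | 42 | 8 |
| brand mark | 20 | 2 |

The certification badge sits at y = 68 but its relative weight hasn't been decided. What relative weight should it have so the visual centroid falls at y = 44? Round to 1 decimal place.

w ≈ 7.8

Known weights sum to 7 + 1 + 8 + 2 = 18; their moment is 7·22 + 1·74 + 8·42 + 2·20 = 604.
Set Σw·y/Σw = 44: (604 + 68w) = 44·(18 + w).
So w = (44·18 − 604)/(68 − 44) = 188/24 ≈ 7.83.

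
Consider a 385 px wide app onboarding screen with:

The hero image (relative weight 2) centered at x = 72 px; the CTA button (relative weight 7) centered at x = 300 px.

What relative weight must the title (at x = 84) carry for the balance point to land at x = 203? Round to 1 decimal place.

Known weights sum to 2 + 7 = 9; their moment is 2·72 + 7·300 = 2244.
Set Σw·x/Σw = 203: (2244 + 84w) = 203·(9 + w).
Solving: w = (203·9 − 2244) / (84 − 203) = -417 / -119 ≈ 3.50.

w ≈ 3.5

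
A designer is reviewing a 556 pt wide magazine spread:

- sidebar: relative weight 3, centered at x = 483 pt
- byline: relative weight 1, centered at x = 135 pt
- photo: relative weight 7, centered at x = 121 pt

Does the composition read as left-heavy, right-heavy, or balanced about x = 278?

Total weight = 3 + 1 + 7 = 11.
x-moment: 3·483 + 1·135 + 7·121 = 2431; centroid 2431/11 ≈ 221.00.
221.0 vs midline 278 → left-heavy.

left-heavy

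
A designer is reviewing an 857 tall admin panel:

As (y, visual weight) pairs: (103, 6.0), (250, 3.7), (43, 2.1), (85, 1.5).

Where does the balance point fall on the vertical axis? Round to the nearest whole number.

y ≈ 132

Weights sum to 6.0 + 3.7 + 2.1 + 1.5 = 13.3.
y-moment: 6.0·103 + 3.7·250 + 2.1·43 + 1.5·85 = 1760.8; centroid 1760.8/13.3 ≈ 132.39.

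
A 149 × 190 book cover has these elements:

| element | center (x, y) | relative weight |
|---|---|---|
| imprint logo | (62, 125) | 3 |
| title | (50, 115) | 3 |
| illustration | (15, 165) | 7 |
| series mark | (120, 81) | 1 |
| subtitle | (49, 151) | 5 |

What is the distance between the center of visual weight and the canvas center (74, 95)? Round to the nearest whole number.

Total weight = 3 + 3 + 7 + 1 + 5 = 19.
Σw·x = 3·62 + 3·50 + 7·15 + 1·120 + 5·49 = 806, so x̄ = 806/19 ≈ 42.42.
Σw·y = 3·125 + 3·115 + 7·165 + 1·81 + 5·151 = 2711, so ȳ = 2711/19 ≈ 142.68.
From (74, 95): dx = -31.58, dy = 47.68, so the distance is √(dx²+dy²) ≈ 57.19.

≈ 57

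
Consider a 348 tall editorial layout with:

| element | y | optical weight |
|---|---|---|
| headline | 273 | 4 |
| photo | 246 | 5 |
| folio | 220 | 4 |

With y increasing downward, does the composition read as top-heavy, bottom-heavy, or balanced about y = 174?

bottom-heavy

Σw = 4 + 5 + 4 = 13.
Σw·y = 4·273 + 5·246 + 4·220 = 3202, so ȳ = 3202/13 ≈ 246.31.
246.3 vs midline 174 → bottom-heavy.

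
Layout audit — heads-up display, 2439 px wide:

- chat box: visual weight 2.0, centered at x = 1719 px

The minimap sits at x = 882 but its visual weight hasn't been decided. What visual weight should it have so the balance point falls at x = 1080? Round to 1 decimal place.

Known: weight 2.0 with moment 2.0·1719 = 3438.0.
Balance at x = 1080 requires (3438.0 + w·882) / (2.0 + w) = 1080.
So w = (1080·2.0 − 3438.0)/(882 − 1080) = -1278.0/-198 ≈ 6.45.

w ≈ 6.5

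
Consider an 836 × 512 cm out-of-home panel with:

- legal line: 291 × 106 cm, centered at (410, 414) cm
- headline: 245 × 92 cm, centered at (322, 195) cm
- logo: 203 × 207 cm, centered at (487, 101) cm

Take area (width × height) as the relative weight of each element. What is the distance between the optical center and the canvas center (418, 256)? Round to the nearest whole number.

≈ 32 cm

Taking area as weight: legal line 291·106 = 30846, headline 245·92 = 22540, logo 203·207 = 42021. Sum 95407.
x-moment: 30846·410 + 22540·322 + 42021·487 = 40368967; centroid 40368967/95407 ≈ 423.12.
y-moment: 30846·414 + 22540·195 + 42021·101 = 21409665; centroid 21409665/95407 ≈ 224.40.
Offset from (418, 256): Δx ≈ 5.12, Δy ≈ -31.60; distance = √(Δx² + Δy²) ≈ 32.01.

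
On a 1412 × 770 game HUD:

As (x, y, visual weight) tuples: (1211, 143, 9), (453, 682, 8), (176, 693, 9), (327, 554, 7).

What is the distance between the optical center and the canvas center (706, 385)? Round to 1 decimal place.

≈ 194.7

Weights sum to 9 + 8 + 9 + 7 = 33.
x: (9·1211 + 8·453 + 9·176 + 7·327) / 33 = 18396 / 33 ≈ 557.45
y: (9·143 + 8·682 + 9·693 + 7·554) / 33 = 16858 / 33 ≈ 510.85
Offset from (706, 385): Δx ≈ -148.55, Δy ≈ 125.85; distance = √(Δx² + Δy²) ≈ 194.69.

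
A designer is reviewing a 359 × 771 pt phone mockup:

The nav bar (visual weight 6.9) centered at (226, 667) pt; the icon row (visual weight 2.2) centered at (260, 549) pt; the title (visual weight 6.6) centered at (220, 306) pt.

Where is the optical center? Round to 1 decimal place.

(228.2, 498.7)

Weights sum to 6.9 + 2.2 + 6.6 = 15.7.
x-moment: 6.9·226 + 2.2·260 + 6.6·220 = 3583.4; centroid 3583.4/15.7 ≈ 228.24.
y-moment: 6.9·667 + 2.2·549 + 6.6·306 = 7829.7; centroid 7829.7/15.7 ≈ 498.71.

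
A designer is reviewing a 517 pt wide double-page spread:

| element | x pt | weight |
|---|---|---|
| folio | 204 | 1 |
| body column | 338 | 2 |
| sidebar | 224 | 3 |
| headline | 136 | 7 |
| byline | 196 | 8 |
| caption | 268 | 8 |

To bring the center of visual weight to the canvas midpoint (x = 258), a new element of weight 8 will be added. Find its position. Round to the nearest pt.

After adding the new element, total weight = 1 + 2 + 3 + 7 + 8 + 8 + 8 = 37.
Along x: (6216 + 8·x) / 37 = 258 (existing moment 1·204 + 2·338 + 3·224 + 7·136 + 8·196 + 8·268 = 6216) ⇒ x = (9546 − 6216) / 8 ≈ 416.25.

x ≈ 416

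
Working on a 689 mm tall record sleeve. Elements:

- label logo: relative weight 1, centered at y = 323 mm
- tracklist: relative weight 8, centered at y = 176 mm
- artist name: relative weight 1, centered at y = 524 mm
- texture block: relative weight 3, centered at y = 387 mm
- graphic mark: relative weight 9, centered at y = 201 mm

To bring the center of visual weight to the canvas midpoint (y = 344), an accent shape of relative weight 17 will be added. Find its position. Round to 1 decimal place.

y ≈ 481.8

New total weight: (1 + 8 + 1 + 3 + 9) + 17 = 39.
Along y: (5225 + 17·y) / 39 = 344 (existing moment 1·323 + 8·176 + 1·524 + 3·387 + 9·201 = 5225) ⇒ y = (13416 − 5225) / 17 ≈ 481.82.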